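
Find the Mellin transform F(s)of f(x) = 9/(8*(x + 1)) 9*pi*csc(pi*s)/8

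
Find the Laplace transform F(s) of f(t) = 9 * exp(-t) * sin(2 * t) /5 18/(5 * ((s + 1) ^2 + 4) ) 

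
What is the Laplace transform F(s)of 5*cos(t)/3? 5*s/(3*(s^2 + 1))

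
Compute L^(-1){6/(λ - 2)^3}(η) 3 * η^2 * exp(2 * η)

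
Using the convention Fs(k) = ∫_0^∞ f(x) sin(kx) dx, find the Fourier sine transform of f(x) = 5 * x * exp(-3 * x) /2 15 * k/(k^2 + 9) ^2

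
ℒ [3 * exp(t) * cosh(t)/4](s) 3 * (s - 1)/(4 * s * (s - 2))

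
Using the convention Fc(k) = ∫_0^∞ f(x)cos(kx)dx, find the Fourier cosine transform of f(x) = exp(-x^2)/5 sqrt(pi) * exp(-k^2/4)/10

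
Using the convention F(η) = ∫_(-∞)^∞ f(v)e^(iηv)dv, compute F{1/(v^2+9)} pi*exp(-3*Abs(η))/3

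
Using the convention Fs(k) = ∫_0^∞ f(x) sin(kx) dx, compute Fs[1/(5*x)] pi/10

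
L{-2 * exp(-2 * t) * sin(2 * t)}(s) -4/((s + 2)^2 + 4)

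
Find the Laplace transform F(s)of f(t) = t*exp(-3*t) (s + 3)^(-2)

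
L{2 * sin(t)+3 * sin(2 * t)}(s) 6/(s^2+4)+2/(s^2+1)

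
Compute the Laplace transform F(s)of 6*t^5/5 144/s^6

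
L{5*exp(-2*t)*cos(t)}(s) 5*(s+2)/((s+2)^2+1)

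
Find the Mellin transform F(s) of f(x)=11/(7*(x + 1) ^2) -11*pi*(s - 1) /(7*sin(pi*s) ) 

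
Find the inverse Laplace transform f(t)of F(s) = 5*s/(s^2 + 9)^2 5*t*sin(3*t)/6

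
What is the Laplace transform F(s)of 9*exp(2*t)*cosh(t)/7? 9*(s - 2)/(7*((s - 2)^2 - 1))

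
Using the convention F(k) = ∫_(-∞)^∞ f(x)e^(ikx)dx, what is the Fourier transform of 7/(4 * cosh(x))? 7 * pi/(4 * cosh(pi * k/2))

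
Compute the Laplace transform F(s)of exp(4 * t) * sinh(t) 1/((s - 4)^2 - 1)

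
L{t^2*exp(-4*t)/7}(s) 2/(7*(s + 4)^3)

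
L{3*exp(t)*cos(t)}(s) 3*(s - 1)/((s - 1)^2 + 1)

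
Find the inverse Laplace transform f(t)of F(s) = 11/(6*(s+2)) 11*exp(-2*t)/6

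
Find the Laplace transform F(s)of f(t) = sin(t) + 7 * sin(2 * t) 14/(s^2 + 4) + 1/(s^2 + 1)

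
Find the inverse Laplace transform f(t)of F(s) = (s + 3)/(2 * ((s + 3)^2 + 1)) exp(-3 * t) * cos(t)/2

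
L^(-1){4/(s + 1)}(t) 4 * exp(-t)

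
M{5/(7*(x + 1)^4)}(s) 5*gamma(s)*gamma(4 - s)/42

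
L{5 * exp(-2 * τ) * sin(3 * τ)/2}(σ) 15/(2 * ((σ + 2)^2 + 9))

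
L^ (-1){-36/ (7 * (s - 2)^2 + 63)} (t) -12 * exp (2 * t) * sin (3 * t)/7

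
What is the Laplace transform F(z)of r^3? 6/z^4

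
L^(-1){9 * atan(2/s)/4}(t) 9 * sin(2 * t)/(4 * t)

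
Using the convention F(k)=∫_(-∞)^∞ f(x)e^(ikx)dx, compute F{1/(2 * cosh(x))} pi/(2 * cosh(pi * k/2))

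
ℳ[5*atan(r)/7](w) -5*pi*sec(pi*w/2)/(14*w)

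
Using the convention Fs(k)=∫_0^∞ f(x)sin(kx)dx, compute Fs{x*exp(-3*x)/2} 3*k/(k^2+9)^2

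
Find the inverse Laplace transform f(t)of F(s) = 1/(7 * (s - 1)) exp(t)/7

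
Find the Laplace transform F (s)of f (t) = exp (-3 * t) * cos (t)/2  (s + 3)/ (2 * ( (s + 3)^2 + 1))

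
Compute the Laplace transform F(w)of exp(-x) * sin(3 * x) 3/((w+1)^2+9)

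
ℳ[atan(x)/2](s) -pi * sec(pi * s/2)/(4 * s)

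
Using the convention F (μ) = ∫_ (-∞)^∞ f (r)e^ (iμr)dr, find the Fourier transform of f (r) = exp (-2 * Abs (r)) 4/ (μ^2+4)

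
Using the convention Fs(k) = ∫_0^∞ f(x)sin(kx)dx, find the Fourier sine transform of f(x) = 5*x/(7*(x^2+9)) 5*pi*exp(-3*k)/14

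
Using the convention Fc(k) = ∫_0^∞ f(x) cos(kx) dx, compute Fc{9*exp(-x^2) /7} 9*sqrt(pi)*exp(-k^2/4) /14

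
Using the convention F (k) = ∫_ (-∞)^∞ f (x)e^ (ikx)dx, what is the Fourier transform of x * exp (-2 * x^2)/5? sqrt (2) * I * sqrt (pi) * k * exp (-k^2/8)/40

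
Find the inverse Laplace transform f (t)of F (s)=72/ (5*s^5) 3*t^4/5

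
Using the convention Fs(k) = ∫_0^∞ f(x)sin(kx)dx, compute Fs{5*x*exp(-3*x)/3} 10*k/(k^2+9)^2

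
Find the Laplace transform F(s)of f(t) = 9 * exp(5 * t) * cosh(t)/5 9 * (s - 5)/(5 * ((s - 5)^2 - 1))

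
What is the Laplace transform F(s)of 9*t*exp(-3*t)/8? 9/(8*(s + 3)^2)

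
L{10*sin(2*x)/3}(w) 20/(3*(w^2+4))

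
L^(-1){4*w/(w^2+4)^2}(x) x*sin(2*x)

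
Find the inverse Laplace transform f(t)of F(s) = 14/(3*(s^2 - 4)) 7*sinh(2*t)/3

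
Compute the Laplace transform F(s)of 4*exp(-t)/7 4/(7*(s + 1))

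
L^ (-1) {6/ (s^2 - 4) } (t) 3*sinh (2*t) 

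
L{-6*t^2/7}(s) -12/(7*s^3)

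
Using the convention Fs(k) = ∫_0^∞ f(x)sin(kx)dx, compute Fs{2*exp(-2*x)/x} 2*atan(k/2)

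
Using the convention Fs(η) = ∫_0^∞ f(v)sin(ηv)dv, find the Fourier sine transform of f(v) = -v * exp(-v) -2 * η/(η^2 + 1)^2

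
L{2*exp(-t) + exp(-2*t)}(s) 2/(s + 1) + 1/(s + 2)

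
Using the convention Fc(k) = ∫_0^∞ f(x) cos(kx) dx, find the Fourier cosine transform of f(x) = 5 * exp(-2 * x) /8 5/(4 * (k^2 + 4) ) 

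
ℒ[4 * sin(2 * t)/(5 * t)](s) 4 * atan(2/s)/5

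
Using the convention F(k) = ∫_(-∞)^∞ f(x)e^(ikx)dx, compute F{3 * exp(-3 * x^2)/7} sqrt(3) * sqrt(pi) * exp(-k^2/12)/7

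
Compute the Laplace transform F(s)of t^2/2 s^(-3)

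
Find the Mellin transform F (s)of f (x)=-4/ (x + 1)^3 -2 * pi * (s - 2) * (s - 1)/sin (pi * s)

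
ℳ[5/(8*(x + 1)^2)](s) -5*pi*(s - 1)/(8*sin(pi*s))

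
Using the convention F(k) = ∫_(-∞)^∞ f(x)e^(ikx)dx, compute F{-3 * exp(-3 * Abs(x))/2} -9/(k^2+9)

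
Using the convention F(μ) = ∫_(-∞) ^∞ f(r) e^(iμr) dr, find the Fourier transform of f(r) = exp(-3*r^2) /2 sqrt(3)*sqrt(pi)*exp(-μ^2/12) /6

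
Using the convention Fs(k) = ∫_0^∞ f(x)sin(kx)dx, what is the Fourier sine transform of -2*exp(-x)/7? -2*k/(7*k^2 + 7)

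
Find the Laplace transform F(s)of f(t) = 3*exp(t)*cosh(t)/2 3*(s - 1)/(2*s*(s - 2))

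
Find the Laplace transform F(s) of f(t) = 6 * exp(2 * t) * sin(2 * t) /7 12/(7 * ((s - 2) ^2 + 4) ) 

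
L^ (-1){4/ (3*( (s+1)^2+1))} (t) 4*exp (-t)*sin (t)/3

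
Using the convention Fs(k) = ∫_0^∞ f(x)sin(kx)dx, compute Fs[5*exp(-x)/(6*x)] 5*atan(k)/6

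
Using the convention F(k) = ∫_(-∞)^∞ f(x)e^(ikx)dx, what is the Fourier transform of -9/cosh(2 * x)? -9 * pi/(2 * cosh(pi * k/4))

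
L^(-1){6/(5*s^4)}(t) t^3/5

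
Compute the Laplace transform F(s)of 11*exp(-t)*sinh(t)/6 11/(6*s*(s+2))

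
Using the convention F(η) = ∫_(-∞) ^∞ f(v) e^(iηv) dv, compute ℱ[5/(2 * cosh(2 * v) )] 5 * pi/(4 * cosh(pi * η/4) ) 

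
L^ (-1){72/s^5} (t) 3*t^4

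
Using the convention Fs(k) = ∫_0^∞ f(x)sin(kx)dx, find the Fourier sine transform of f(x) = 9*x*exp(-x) 18*k/(k^2+1)^2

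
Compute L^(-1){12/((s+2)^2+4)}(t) 6 * exp(-2 * t) * sin(2 * t)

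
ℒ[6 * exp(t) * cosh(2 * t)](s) 6 * (s - 1)/((s - 1)^2 - 4)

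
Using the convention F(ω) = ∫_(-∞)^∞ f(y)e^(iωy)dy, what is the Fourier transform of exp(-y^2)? sqrt(pi)*exp(-ω^2/4)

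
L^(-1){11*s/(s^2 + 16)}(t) 11*cos(4*t)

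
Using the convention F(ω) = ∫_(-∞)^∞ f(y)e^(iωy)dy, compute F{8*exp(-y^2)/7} 8*sqrt(pi)*exp(-ω^2/4)/7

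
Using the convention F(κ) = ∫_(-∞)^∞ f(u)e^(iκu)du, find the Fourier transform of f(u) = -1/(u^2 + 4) -pi * exp(-2 * Abs(κ))/2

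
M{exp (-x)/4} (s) gamma (s)/4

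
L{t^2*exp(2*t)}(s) 2/(s - 2)^3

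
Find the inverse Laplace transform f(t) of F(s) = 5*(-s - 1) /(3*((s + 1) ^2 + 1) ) -5*exp(-t)*cos(t) /3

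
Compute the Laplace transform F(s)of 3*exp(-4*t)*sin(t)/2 3/(2*((s + 4)^2 + 1))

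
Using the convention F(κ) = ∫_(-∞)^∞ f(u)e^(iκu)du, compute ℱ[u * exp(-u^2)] I * sqrt(pi) * κ * exp(-κ^2/4)/2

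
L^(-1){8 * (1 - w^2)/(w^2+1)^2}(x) -8 * x * cos(x)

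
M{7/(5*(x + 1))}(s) 7*pi*csc(pi*s)/5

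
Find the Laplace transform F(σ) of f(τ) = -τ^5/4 -30/σ^6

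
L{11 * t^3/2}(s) 33/s^4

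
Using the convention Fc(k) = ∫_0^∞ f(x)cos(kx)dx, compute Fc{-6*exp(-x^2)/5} -3*sqrt(pi)*exp(-k^2/4)/5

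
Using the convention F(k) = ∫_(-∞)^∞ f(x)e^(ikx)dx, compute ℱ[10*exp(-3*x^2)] 10*sqrt(3)*sqrt(pi)*exp(-k^2/12)/3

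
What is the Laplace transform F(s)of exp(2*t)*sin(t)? 1/((s - 2)^2+1)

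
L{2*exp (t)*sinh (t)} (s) 2/ (s*(s - 2))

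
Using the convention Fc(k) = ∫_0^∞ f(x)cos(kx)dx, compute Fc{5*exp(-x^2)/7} 5*sqrt(pi)*exp(-k^2/4)/14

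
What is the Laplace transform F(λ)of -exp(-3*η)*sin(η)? -1/((λ + 3)^2 + 1)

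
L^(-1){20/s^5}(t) 5*t^4/6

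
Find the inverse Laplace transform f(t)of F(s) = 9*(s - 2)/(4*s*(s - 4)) 9*exp(2*t)*cosh(2*t)/4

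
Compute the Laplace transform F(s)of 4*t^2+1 8/s^3+1/s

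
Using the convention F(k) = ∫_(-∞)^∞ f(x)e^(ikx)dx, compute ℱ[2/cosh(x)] 2*pi/cosh(pi*k/2)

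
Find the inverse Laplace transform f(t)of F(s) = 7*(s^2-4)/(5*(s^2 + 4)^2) 7*t*cos(2*t)/5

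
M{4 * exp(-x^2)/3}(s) 2 * gamma(s/2)/3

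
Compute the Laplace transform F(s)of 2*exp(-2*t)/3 2/(3*(s + 2))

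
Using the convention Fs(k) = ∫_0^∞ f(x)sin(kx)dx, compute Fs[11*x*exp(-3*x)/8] 33*k/(4*(k^2 + 9)^2)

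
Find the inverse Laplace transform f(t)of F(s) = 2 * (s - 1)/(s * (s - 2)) 2 * exp(t) * cosh(t)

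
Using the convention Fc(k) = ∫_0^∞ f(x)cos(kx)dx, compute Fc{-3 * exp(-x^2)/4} -3 * sqrt(pi) * exp(-k^2/4)/8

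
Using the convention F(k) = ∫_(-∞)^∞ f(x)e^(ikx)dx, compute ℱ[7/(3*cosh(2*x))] 7*pi/(6*cosh(pi*k/4))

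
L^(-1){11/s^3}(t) 11 * t^2/2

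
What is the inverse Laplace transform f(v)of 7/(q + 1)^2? 7*v*exp(-v)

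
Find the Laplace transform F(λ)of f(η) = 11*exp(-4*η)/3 11/(3*(λ + 4))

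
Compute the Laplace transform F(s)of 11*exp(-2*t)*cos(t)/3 11*(s + 2)/(3*((s + 2)^2 + 1))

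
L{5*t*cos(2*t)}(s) 5*(s^2 - 4)/(s^2+4)^2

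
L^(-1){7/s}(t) 7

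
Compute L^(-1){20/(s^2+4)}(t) 10*sin(2*t)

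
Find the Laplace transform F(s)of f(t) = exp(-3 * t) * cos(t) (s + 3)/((s + 3)^2 + 1)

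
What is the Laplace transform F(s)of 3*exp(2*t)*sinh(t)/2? 3/(2*((s - 2)^2 - 1))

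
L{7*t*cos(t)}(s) 7*(s^2 - 1)/(s^2 + 1)^2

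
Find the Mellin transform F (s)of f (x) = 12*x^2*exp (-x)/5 12*gamma (s + 2)/5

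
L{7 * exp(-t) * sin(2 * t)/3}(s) 14/(3 * ((s + 1)^2 + 4))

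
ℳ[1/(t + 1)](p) pi*csc(pi*p)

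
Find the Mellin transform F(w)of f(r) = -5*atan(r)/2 5*pi*sec(pi*w/2)/(4*w)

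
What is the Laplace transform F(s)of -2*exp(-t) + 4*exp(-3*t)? 4/(s + 3) - 2/(s + 1)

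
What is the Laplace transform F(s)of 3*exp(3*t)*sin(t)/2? 3/(2*((s - 3)^2 + 1))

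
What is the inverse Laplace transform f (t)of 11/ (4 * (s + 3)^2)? 11 * t * exp (-3 * t)/4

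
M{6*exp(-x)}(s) 6*gamma(s)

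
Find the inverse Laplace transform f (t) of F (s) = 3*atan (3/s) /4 3*sin (3*t) / (4*t) 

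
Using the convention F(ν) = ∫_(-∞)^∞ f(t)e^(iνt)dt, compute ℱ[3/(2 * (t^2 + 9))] pi * exp(-3 * Abs(ν))/2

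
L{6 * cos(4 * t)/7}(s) 6 * s/(7 * (s^2 + 16))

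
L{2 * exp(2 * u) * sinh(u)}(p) 2/((p - 2)^2 - 1)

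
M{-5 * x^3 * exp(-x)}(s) -5 * gamma(s + 3)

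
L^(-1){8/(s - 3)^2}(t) 8 * t * exp(3 * t)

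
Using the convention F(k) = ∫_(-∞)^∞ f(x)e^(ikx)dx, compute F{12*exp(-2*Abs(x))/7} 48/(7*(k^2 + 4))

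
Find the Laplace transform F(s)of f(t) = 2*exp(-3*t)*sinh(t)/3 2/(3*((s + 3)^2 - 1))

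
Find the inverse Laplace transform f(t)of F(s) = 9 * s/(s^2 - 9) 9 * cosh(3 * t)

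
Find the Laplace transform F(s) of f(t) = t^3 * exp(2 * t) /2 3/(s - 2) ^4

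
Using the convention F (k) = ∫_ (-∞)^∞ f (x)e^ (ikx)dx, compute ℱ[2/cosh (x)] 2*pi/cosh (pi*k/2)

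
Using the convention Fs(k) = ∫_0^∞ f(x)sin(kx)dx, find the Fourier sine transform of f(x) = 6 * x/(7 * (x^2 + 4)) 3 * pi * exp(-2 * k)/7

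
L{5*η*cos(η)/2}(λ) 5*(λ^2-1)/(2*(λ^2 + 1)^2)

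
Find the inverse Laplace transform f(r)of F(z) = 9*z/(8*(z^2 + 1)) 9*cos(r)/8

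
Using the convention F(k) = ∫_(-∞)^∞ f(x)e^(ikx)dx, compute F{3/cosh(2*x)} 3*pi/(2*cosh(pi*k/4))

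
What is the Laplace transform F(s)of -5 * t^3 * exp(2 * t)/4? -15/(2 * (s - 2)^4)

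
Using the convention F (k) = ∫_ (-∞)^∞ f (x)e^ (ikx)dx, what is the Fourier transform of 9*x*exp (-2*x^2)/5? 9*sqrt (2)*I*sqrt (pi)*k*exp (-k^2/8)/40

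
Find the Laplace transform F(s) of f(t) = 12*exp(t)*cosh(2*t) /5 12*(s - 1) /(5*((s - 1) ^2 - 4) ) 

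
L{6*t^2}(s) 12/s^3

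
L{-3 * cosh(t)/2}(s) -3 * s/(2 * s^2 - 2)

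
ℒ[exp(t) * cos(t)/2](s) (s - 1)/(2 * ((s - 1)^2 + 1))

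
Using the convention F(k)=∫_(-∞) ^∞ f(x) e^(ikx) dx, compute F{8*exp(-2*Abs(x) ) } 32/(k^2 + 4) 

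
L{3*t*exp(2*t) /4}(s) 3/(4*(s - 2) ^2) 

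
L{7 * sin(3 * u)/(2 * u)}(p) 7 * atan(3/p)/2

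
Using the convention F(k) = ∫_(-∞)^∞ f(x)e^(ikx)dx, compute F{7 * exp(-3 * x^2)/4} 7 * sqrt(3) * sqrt(pi) * exp(-k^2/12)/12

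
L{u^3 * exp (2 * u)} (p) 6/ (p - 2)^4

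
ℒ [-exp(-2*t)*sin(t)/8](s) -1/(8*(s+2)^2+8)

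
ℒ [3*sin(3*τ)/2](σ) 9/(2*(σ^2 + 9))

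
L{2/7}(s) 2/(7 * s)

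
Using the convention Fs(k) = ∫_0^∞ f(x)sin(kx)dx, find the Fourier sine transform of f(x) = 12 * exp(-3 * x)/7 12 * k/(7 * (k^2 + 9))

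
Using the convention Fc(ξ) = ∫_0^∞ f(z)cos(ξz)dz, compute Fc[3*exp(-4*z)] 12/(ξ^2 + 16)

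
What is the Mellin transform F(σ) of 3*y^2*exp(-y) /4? 3*gamma(σ + 2) /4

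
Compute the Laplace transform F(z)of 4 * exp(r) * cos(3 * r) 4 * (z - 1)/((z - 1)^2+9)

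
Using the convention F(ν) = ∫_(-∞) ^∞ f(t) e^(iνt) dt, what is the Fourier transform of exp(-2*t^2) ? sqrt(2)*sqrt(pi)*exp(-ν^2/8) /2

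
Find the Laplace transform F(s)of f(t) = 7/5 7/(5*s)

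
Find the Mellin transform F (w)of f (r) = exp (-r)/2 gamma (w)/2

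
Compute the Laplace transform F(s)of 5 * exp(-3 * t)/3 5/(3 * (s+3))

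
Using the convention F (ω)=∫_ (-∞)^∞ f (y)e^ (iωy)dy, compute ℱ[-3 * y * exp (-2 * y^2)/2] -3 * sqrt (2) * I * sqrt (pi) * ω * exp (-ω^2/8)/16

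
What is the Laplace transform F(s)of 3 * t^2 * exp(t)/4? 3/(2 * (s - 1)^3)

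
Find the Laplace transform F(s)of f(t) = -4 -4/s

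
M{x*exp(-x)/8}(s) gamma(s + 1)/8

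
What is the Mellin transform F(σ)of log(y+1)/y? -pi * csc(pi * σ)/(σ - 1)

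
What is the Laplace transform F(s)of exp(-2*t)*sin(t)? 1/((s+2)^2+1)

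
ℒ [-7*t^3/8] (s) -21/ (4*s^4)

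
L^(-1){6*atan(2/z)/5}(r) 6*sin(2*r)/(5*r)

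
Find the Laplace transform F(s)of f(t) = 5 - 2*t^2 5/s - 4/s^3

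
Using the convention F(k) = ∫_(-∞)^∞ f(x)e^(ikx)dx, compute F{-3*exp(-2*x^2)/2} -3*sqrt(2)*sqrt(pi)*exp(-k^2/8)/4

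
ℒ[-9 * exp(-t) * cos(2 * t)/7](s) 9 * (-s - 1)/(7 * ((s + 1)^2 + 4))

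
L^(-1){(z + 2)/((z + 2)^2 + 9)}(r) exp(-2*r)*cos(3*r)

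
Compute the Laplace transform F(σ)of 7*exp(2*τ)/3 7/(3*(σ - 2))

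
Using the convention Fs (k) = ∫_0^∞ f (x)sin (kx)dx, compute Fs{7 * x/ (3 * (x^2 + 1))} 7 * pi * exp (-k)/6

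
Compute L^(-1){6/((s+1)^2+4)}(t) 3*exp(-t)*sin(2*t)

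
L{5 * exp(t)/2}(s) 5/(2 * (s - 1))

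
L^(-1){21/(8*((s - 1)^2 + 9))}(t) 7*exp(t)*sin(3*t)/8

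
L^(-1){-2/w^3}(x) -x^2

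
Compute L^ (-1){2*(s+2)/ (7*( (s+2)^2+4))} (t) 2*exp (-2*t)*cos (2*t)/7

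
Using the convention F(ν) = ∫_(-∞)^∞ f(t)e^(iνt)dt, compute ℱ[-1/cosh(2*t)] -pi/(2*cosh(pi*ν/4))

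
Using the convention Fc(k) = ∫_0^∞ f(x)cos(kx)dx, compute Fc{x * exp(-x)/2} (1 - k^2)/(2 * (k^2 + 1)^2)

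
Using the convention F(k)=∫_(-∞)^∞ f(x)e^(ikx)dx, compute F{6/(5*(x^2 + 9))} 2*pi*exp(-3*Abs(k))/5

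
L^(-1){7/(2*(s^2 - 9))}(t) 7*sinh(3*t)/6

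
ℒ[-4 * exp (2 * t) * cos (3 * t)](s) 4 * (2 - s)/ ( (s - 2)^2 + 9)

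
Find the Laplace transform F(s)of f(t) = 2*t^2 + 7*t 7/s^2 + 4/s^3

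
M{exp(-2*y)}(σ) gamma(σ)/2^σ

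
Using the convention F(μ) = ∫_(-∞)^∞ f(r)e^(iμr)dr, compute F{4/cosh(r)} 4*pi/cosh(pi*μ/2)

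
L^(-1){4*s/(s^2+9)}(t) 4*cos(3*t)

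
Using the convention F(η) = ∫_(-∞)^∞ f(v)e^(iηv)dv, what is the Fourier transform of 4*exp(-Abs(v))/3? 8/(3*(η^2 + 1))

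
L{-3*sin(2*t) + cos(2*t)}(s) s/(s^2 + 4)-6/(s^2 + 4)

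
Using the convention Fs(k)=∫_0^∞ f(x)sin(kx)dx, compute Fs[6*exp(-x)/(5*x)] 6*atan(k)/5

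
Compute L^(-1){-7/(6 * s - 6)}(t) -7 * exp(t)/6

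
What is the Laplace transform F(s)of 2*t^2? 4/s^3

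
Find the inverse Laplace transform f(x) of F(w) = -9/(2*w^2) -9*x/2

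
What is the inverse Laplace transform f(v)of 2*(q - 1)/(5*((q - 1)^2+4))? 2*exp(v)*cos(2*v)/5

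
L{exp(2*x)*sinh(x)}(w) 1/((w - 2)^2-1)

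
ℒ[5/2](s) 5/(2*s)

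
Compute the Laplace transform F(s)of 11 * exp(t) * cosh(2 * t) 11 * (s - 1)/((s - 1)^2 - 4)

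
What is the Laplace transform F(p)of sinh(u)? 1/(p^2 - 1)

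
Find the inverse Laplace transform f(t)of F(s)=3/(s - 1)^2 3 * t * exp(t)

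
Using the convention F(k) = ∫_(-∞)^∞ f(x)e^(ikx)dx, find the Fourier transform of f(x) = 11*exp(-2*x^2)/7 11*sqrt(2)*sqrt(pi)*exp(-k^2/8)/14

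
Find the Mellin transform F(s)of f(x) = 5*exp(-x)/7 5*gamma(s)/7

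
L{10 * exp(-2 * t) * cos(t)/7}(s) 10 * (s + 2)/(7 * ((s + 2)^2 + 1))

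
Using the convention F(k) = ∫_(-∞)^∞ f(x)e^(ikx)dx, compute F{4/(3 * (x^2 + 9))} 4 * pi * exp(-3 * Abs(k))/9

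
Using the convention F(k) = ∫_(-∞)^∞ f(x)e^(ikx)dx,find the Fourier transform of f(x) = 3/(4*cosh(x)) 3*pi/(4*cosh(pi*k/2))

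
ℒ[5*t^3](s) 30/s^4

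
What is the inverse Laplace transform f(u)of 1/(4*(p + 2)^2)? u*exp(-2*u)/4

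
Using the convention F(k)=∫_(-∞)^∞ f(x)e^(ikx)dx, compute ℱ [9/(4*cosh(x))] 9*pi/(4*cosh(pi*k/2))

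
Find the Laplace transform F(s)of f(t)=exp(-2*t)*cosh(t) (s + 2)/((s + 2)^2-1)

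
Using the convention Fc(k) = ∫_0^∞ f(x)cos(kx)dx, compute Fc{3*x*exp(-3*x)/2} 3*(9 - k^2)/(2*(k^2 + 9)^2)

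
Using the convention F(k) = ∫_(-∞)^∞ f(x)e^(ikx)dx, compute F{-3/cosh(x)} -3 * pi/cosh(pi * k/2)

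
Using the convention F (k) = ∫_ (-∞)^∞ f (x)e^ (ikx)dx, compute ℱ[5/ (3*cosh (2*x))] 5*pi/ (6*cosh (pi*k/4))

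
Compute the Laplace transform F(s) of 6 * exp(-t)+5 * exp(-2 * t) 6/(s+1)+5/(s+2) 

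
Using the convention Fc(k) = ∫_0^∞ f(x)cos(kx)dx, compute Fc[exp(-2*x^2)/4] sqrt(2)*sqrt(pi)*exp(-k^2/8)/16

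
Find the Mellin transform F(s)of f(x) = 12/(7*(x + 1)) 12*pi*csc(pi*s)/7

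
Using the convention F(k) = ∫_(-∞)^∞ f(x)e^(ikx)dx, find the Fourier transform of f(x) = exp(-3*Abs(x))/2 3/(k^2 + 9)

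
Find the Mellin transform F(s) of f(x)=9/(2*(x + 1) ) 9*pi*csc(pi*s) /2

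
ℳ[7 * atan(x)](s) -7 * pi * sec(pi * s/2)/(2 * s)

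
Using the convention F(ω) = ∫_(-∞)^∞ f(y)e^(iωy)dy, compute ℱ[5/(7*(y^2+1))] 5*pi*exp(-Abs(ω))/7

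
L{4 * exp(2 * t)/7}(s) 4/(7 * (s - 2))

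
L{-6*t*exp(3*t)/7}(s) -6/(7*(s - 3)^2)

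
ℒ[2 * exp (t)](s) 2/ (s - 1) 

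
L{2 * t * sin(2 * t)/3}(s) 8 * s/(3 * (s^2 + 4)^2)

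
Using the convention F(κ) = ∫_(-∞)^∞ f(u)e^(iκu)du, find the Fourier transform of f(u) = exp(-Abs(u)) 2/(κ^2 + 1)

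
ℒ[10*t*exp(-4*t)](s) 10/(s + 4)^2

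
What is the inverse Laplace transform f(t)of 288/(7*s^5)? 12*t^4/7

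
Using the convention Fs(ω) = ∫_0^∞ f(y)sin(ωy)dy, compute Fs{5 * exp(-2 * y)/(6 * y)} 5 * atan(ω/2)/6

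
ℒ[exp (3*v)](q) 1/ (q - 3)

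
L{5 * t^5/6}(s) 100/s^6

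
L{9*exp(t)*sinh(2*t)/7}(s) 18/(7*((s - 1)^2 - 4))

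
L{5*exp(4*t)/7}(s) 5/(7*(s - 4))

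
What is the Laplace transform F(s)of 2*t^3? 12/s^4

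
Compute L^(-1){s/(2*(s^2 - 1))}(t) cosh(t)/2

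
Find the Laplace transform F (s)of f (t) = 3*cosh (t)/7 3*s/ (7*(s^2 - 1))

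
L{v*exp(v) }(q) (q - 1) ^(-2) 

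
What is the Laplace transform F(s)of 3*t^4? 72/s^5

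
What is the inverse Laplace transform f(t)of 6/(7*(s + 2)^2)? 6*t*exp(-2*t)/7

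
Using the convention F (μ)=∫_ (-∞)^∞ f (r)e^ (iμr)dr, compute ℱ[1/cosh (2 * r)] pi/ (2 * cosh (pi * μ/4))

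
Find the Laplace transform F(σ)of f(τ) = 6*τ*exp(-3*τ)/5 6/(5*(σ+3)^2)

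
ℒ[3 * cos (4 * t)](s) 3 * s/ (s^2 + 16)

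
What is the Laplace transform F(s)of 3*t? 3/s^2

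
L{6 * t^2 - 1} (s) 12/s^3 - 1/s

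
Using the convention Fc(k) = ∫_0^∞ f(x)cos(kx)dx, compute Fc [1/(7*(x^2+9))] pi*exp(-3*k)/42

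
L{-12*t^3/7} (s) -72/ (7*s^4)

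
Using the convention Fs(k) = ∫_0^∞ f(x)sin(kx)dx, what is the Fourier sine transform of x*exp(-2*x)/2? 2*k/(k^2 + 4)^2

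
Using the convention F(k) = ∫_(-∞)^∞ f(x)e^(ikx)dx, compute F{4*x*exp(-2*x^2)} sqrt(2)*I*sqrt(pi)*k*exp(-k^2/8)/2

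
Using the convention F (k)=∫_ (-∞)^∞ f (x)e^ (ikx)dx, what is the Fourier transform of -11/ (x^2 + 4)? -11*pi*exp (-2*Abs (k))/2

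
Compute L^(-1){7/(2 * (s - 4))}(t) 7 * exp(4 * t)/2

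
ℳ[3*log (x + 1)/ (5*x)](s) -3*pi*csc (pi*s)/ (5*s - 5)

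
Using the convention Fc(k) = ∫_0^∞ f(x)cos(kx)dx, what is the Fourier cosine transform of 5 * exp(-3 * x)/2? 15/(2 * (k^2 + 9))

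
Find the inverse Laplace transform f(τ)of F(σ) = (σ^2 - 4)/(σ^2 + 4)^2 τ*cos(2*τ)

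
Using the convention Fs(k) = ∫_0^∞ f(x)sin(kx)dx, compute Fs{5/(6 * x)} 5 * pi/12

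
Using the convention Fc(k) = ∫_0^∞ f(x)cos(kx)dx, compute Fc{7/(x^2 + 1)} 7 * pi * exp(-k)/2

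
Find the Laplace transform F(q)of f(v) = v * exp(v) (q - 1)^(-2)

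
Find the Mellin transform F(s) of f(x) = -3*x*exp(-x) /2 -3*gamma(s + 1) /2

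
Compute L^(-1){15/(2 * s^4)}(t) 5 * t^3/4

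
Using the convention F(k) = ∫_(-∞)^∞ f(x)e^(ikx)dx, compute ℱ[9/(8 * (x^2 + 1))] 9 * pi * exp(-Abs(k))/8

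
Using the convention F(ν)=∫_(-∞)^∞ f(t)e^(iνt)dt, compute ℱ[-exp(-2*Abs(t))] -4/(ν^2 + 4)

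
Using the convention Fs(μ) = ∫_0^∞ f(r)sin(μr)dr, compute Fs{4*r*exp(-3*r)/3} 8*μ/(μ^2 + 9)^2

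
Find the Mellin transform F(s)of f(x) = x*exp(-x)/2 gamma(s + 1)/2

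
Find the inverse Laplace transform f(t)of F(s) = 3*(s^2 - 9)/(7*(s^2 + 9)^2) 3*t*cos(3*t)/7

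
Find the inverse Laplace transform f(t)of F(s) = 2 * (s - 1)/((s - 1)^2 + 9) 2 * exp(t) * cos(3 * t)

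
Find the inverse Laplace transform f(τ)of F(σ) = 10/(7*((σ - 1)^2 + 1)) 10*exp(τ)*sin(τ)/7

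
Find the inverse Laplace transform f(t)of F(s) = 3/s 3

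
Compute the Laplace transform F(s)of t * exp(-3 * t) (s + 3)^(-2)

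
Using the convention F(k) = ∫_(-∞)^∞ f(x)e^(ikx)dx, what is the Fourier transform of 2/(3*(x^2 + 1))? 2*pi*exp(-Abs(k))/3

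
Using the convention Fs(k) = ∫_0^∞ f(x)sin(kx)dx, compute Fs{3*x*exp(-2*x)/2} 6*k/(k^2 + 4)^2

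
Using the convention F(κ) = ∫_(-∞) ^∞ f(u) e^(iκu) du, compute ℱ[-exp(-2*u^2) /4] -sqrt(2)*sqrt(pi)*exp(-κ^2/8) /8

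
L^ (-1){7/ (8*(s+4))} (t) 7*exp (-4*t)/8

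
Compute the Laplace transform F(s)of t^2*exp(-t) 2/(s + 1)^3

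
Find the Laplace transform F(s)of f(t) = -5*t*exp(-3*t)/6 -5/(6*(s+3)^2)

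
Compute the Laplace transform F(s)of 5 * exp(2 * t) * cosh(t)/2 5 * (s - 2)/(2 * ((s - 2)^2 - 1))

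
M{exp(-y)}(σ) gamma(σ)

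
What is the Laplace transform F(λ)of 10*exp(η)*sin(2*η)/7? 20/(7*((λ - 1)^2 + 4))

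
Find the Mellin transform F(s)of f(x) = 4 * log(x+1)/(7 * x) -4 * pi * csc(pi * s)/(7 * s - 7)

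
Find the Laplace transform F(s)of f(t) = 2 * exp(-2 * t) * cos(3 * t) 2 * (s + 2)/((s + 2)^2 + 9)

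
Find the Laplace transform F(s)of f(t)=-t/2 -1/(2*s^2)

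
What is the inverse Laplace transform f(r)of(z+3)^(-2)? r*exp(-3*r)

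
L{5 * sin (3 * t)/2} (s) 15/ (2 * (s^2 + 9))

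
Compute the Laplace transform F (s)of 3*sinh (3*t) 9/ (s^2 - 9)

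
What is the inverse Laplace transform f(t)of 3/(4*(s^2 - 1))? 3*sinh(t)/4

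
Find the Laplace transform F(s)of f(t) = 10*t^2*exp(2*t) 20/(s - 2)^3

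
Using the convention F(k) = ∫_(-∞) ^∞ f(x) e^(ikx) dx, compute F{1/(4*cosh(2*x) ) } pi/(8*cosh(pi*k/4) ) 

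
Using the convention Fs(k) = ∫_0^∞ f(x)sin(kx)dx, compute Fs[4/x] 2 * pi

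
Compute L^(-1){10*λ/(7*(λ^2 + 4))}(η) 10*cos(2*η)/7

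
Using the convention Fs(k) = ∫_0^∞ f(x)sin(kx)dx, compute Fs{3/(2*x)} 3*pi/4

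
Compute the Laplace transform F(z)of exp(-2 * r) 1/(z + 2)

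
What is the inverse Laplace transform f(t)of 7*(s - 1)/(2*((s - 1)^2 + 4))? 7*exp(t)*cos(2*t)/2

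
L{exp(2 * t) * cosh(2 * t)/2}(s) (s - 2)/(2 * s * (s - 4))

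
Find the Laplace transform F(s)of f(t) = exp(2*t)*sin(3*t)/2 3/(2*((s - 2)^2 + 9))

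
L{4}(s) 4/s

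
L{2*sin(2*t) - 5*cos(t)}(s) 4/(s^2 + 4) - 5*s/(s^2 + 1)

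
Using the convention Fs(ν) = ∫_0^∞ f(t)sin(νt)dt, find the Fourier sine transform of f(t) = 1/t pi/2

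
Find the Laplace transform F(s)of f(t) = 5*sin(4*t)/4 5/(s^2 + 16)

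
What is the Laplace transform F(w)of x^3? 6/w^4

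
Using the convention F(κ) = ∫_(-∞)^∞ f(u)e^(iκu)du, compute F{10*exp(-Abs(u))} 20/(κ^2 + 1)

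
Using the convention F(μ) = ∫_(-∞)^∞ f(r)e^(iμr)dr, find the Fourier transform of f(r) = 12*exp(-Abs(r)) 24/(μ^2 + 1)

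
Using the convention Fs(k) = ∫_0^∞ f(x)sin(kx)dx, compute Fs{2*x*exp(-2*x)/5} 8*k/(5*(k^2 + 4)^2)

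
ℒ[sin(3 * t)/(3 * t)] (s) atan(3/s)/3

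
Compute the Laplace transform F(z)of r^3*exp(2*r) 6/(z - 2)^4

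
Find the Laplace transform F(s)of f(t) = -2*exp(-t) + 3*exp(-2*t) 3/(s + 2)-2/(s + 1)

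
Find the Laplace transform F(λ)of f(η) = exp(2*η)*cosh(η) (λ - 2)/((λ - 2)^2 - 1)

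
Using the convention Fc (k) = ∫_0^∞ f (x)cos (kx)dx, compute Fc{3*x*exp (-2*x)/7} 3*(4 - k^2)/ (7*(k^2 + 4)^2)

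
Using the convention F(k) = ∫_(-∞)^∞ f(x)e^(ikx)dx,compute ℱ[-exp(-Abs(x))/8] -1/(4*k^2 + 4)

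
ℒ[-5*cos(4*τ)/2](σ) -5*σ/(2*σ^2 + 32)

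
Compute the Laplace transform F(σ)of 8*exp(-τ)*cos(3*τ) 8*(σ + 1)/((σ + 1)^2 + 9)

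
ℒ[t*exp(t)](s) (s - 1)^(-2)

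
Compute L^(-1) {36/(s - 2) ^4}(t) 6 * t^3 * exp(2 * t) 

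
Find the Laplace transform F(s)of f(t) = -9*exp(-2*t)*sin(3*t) -27/((s+2)^2+9)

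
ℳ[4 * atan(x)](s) -2 * pi * sec(pi * s/2)/s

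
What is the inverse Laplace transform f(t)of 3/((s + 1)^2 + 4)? 3*exp(-t)*sin(2*t)/2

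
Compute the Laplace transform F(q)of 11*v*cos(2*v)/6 11*(q^2 - 4)/(6*(q^2 + 4)^2)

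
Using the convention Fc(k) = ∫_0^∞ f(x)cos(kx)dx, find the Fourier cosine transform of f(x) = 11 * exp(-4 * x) 44/(k^2+16)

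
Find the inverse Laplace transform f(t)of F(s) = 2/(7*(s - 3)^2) 2*t*exp(3*t)/7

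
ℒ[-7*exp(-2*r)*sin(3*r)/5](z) -21/(5*(z + 2)^2 + 45)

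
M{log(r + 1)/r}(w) -pi*csc(pi*w)/(w - 1)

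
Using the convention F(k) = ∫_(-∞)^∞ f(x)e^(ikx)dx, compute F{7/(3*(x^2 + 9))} 7*pi*exp(-3*Abs(k))/9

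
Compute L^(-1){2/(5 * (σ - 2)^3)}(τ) τ^2 * exp(2 * τ)/5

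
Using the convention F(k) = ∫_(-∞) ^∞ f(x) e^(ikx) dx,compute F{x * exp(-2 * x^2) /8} sqrt(2) * I * sqrt(pi) * k * exp(-k^2/8) /64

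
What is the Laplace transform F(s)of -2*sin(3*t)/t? -2*atan(3/s)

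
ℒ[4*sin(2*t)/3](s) 8/(3*(s^2 + 4))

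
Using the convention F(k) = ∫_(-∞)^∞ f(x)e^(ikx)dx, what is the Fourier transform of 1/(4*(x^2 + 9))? pi*exp(-3*Abs(k))/12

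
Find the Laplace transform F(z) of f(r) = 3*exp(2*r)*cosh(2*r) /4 3*(z - 2) /(4*z*(z - 4) ) 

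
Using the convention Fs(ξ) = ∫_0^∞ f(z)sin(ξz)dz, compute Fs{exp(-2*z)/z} atan(ξ/2)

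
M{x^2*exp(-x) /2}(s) gamma(s + 2) /2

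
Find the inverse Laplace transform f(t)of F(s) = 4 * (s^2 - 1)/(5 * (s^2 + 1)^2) 4 * t * cos(t)/5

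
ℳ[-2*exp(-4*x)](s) -2^(1 - 2*s)*gamma(s)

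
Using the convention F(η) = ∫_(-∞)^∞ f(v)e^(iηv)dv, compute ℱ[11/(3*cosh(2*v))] 11*pi/(6*cosh(pi*η/4))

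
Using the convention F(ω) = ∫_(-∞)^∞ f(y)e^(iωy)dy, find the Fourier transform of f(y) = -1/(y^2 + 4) -pi*exp(-2*Abs(ω))/2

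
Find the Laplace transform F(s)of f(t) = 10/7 10/(7*s)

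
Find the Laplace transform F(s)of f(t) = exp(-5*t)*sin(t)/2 1/(2*((s+5)^2+1))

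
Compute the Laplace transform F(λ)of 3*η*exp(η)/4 3/(4*(λ - 1)^2)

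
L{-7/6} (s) -7/ (6*s)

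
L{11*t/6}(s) 11/(6*s^2)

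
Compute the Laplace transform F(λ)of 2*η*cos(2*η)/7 2*(λ^2 - 4)/(7*(λ^2 + 4)^2)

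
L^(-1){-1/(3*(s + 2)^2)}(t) -t*exp(-2*t)/3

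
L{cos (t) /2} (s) s/ (2 * (s^2 + 1) ) 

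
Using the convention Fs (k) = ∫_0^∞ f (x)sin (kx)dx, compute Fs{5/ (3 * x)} 5 * pi/6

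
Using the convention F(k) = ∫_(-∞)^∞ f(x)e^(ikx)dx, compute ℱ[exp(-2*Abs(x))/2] 2/(k^2 + 4)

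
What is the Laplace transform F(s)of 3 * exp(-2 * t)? 3/(s + 2)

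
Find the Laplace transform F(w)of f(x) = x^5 120/w^6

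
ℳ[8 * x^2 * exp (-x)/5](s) 8 * gamma (s + 2)/5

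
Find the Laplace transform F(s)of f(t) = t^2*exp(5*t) 2/(s - 5)^3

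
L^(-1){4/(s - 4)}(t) 4 * exp(4 * t)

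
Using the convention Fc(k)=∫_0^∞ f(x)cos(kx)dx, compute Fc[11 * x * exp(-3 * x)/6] 11 * (9 - k^2)/(6 * (k^2 + 9)^2)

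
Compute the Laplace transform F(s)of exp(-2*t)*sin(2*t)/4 1/(2*((s + 2)^2 + 4))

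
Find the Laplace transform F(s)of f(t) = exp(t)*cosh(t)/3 (s - 1)/(3*s*(s - 2))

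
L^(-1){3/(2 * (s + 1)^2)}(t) 3 * t * exp(-t)/2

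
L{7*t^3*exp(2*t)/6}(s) 7/(s - 2)^4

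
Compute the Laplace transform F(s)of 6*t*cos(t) 6*(s^2 - 1)/(s^2 + 1)^2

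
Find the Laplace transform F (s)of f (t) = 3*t 3/s^2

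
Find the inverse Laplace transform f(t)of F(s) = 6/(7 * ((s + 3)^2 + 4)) 3 * exp(-3 * t) * sin(2 * t)/7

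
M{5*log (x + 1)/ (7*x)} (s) -5*pi*csc (pi*s)/ (7*s - 7)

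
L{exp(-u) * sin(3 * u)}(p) 3/((p + 1)^2 + 9)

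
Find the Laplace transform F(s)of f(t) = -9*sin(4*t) -36/(s^2 + 16)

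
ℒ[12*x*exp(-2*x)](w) 12/(w + 2)^2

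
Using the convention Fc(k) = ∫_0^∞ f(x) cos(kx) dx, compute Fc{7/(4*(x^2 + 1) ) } 7*pi*exp(-k) /8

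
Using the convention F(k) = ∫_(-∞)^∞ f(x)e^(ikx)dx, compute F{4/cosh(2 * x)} 2 * pi/cosh(pi * k/4)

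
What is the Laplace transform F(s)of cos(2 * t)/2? s/(2 * (s^2 + 4))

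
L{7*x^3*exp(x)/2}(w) 21/(w - 1)^4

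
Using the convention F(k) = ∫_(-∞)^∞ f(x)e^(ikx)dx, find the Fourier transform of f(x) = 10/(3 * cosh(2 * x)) 5 * pi/(3 * cosh(pi * k/4))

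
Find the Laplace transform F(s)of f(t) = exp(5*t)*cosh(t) (s - 5)/((s - 5)^2 - 1)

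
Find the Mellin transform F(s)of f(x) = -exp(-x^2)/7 -gamma(s/2)/14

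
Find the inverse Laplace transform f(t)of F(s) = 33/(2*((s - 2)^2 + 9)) 11*exp(2*t)*sin(3*t)/2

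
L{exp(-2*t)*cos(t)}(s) (s + 2)/((s + 2)^2 + 1)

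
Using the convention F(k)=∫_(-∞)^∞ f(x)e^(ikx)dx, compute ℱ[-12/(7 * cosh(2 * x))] -6 * pi/(7 * cosh(pi * k/4))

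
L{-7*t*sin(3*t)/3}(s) -14*s/(s^2 + 9)^2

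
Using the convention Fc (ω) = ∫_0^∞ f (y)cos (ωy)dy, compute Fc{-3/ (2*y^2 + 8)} -3*pi*exp (-2*ω)/8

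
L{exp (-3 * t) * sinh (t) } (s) 1/ ( (s + 3) ^2-1) 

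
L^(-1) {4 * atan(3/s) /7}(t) 4 * sin(3 * t) /(7 * t) 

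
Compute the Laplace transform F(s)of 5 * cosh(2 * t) 5 * s/(s^2 - 4)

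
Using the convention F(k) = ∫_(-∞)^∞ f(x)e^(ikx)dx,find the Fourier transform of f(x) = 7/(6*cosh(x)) 7*pi/(6*cosh(pi*k/2))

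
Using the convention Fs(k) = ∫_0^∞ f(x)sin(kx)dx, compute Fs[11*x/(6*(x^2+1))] 11*pi*exp(-k)/12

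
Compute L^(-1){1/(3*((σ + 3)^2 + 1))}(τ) exp(-3*τ)*sin(τ)/3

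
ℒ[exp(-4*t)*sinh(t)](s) 1/((s + 4)^2 - 1)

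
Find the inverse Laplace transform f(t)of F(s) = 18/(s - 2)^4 3*t^3*exp(2*t)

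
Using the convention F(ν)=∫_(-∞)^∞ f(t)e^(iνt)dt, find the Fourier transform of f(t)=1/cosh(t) pi/cosh(pi * ν/2)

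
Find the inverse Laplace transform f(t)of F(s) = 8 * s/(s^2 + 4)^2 2 * t * sin(2 * t)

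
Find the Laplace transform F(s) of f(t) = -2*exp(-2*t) -2/(s + 2) 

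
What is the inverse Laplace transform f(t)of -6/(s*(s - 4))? -3*exp(2*t)*sinh(2*t)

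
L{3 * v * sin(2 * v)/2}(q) 6 * q/(q^2 + 4)^2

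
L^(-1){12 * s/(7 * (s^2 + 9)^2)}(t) 2 * t * sin(3 * t)/7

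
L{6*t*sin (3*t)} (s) 36*s/ (s^2 + 9)^2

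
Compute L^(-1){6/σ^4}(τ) τ^3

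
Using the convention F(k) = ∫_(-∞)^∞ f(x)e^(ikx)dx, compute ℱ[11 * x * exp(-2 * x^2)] 11 * sqrt(2) * I * sqrt(pi) * k * exp(-k^2/8)/8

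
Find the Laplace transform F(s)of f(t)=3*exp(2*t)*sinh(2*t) 6/(s*(s - 4))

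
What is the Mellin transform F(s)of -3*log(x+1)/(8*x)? 3*pi*csc(pi*s)/(8*(s - 1))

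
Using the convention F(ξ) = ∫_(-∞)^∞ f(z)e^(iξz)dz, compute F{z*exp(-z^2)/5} I*sqrt(pi)*ξ*exp(-ξ^2/4)/10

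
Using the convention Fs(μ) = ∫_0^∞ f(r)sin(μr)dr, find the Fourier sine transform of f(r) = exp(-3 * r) μ/(μ^2 + 9)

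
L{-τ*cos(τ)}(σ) (1 - σ^2)/(σ^2 + 1)^2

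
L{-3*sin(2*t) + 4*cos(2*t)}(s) 4*s/(s^2 + 4) - 6/(s^2 + 4)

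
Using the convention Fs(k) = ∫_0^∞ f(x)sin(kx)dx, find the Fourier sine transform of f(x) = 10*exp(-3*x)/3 10*k/(3*(k^2+9))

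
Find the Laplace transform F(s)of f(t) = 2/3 2/(3*s)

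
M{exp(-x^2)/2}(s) gamma(s/2)/4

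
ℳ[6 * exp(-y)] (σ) 6 * gamma(σ) 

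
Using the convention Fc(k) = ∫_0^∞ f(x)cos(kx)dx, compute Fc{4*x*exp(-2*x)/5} 4*(4 - k^2)/(5*(k^2 + 4)^2)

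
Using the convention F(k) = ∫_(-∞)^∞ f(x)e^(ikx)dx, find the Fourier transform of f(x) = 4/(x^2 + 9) 4*pi*exp(-3*Abs(k))/3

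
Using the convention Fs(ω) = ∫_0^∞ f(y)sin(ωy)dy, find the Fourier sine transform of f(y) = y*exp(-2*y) 4*ω/(ω^2 + 4)^2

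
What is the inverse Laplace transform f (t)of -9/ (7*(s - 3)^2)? -9*t*exp (3*t)/7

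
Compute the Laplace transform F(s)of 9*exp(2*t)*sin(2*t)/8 9/(4*((s - 2)^2 + 4))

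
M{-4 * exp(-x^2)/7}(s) -2 * gamma(s/2)/7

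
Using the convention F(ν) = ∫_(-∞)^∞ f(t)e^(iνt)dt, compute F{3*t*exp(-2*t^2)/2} 3*sqrt(2)*I*sqrt(pi)*ν*exp(-ν^2/8)/16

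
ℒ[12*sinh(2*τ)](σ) 24/(σ^2 - 4)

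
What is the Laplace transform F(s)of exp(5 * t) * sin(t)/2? 1/(2 * ((s - 5)^2 + 1))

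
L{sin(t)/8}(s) 1/(8 * (s^2 + 1))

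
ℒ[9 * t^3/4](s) 27/(2 * s^4)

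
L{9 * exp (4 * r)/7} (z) 9/ (7 * (z - 4))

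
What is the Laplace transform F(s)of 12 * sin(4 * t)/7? 48/(7 * (s^2 + 16))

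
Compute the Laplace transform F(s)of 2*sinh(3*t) 6/(s^2 - 9)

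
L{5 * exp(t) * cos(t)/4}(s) 5 * (s - 1)/(4 * ((s - 1)^2 + 1))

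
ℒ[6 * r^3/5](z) 36/(5 * z^4)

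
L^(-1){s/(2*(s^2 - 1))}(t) cosh(t)/2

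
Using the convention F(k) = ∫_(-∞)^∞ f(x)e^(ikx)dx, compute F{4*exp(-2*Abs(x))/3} 16/(3*(k^2 + 4))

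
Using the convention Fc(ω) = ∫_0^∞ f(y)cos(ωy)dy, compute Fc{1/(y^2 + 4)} pi * exp(-2 * ω)/4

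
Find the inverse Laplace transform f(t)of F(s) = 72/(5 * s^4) 12 * t^3/5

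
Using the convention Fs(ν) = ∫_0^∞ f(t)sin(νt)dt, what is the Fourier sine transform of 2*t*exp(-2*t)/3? 8*ν/(3*(ν^2 + 4)^2)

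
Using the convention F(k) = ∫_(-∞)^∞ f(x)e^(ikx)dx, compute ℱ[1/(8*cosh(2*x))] pi/(16*cosh(pi*k/4))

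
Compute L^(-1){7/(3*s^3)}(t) 7*t^2/6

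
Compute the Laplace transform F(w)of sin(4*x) 4/(w^2+16)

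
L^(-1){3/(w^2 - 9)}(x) sinh(3*x)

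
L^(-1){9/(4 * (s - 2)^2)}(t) 9 * t * exp(2 * t)/4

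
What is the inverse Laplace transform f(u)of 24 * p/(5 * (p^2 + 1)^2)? 12 * u * sin(u)/5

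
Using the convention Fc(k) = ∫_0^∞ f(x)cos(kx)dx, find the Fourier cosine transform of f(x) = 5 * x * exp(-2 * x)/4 5 * (4 - k^2)/(4 * (k^2+4)^2)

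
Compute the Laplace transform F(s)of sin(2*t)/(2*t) atan(2/s)/2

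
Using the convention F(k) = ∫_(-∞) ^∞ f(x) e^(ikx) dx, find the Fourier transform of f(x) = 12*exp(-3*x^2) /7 4*sqrt(3)*sqrt(pi)*exp(-k^2/12) /7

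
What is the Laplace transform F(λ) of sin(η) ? 1/(λ^2 + 1) 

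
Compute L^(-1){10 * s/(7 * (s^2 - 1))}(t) 10 * cosh(t)/7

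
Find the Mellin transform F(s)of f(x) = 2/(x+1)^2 -2 * pi * (s - 1)/sin(pi * s)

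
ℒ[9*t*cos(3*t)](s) 9*(s^2 - 9)/(s^2 + 9)^2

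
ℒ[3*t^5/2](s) 180/s^6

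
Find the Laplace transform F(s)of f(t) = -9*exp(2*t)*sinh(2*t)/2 -9/(s*(s - 4))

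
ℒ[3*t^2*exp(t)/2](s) 3/(s - 1)^3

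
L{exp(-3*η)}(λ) 1/(λ + 3)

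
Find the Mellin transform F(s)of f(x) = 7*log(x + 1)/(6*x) -7*pi*csc(pi*s)/(6*s - 6)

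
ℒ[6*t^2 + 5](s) 12/s^3 + 5/s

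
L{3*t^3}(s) 18/s^4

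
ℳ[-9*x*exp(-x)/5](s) -9*gamma(s + 1)/5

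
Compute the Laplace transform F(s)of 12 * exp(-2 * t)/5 12/(5 * (s + 2))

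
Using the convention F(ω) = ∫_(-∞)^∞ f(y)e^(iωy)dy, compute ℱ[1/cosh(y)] pi/cosh(pi * ω/2)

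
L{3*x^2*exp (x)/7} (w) 6/ (7*(w - 1)^3)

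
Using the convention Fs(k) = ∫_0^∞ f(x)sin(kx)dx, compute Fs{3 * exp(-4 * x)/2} 3 * k/(2 * (k^2 + 16))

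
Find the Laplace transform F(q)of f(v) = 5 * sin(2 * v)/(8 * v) 5 * atan(2/q)/8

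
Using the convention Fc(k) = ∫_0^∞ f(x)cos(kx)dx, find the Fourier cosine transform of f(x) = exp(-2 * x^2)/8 sqrt(2) * sqrt(pi) * exp(-k^2/8)/32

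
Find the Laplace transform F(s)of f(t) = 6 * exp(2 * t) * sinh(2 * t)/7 12/(7 * s * (s - 4))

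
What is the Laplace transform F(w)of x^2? 2/w^3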